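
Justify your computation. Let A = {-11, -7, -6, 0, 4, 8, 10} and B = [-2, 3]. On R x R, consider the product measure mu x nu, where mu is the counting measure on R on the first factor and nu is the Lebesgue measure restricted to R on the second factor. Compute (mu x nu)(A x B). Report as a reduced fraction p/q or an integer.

For a measurable rectangle A x B, the product measure satisfies
  (mu x nu)(A x B) = mu(A) * nu(B).
  mu(A) = 7.
  nu(B) = 5.
  (mu x nu)(A x B) = 7 * 5 = 35.

35


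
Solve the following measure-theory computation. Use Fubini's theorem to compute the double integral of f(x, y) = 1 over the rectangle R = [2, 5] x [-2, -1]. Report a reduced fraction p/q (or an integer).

f(x, y) is a tensor product of a function of x and a function of y, and both factors are bounded continuous (hence Lebesgue integrable) on the rectangle, so Fubini's theorem applies:
  integral_R f d(m x m) = (integral_a1^b1 1 dx) * (integral_a2^b2 1 dy).
Inner integral in x: integral_{2}^{5} 1 dx = (5^1 - 2^1)/1
  = 3.
Inner integral in y: integral_{-2}^{-1} 1 dy = ((-1)^1 - (-2)^1)/1
  = 1.
Product: (3) * (1) = 3.

3


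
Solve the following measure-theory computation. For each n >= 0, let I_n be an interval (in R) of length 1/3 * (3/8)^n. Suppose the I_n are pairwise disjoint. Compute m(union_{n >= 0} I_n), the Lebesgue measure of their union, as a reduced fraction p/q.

By countable additivity of the Lebesgue measure on pairwise disjoint measurable sets,
  m(union_{n >= 0} I_n) = sum_{n >= 0} m(I_n) = sum_{n >= 0} a * r^n,
  with a = 1/3 and r = 3/8.
Since 0 < r = 3/8 < 1, the geometric series converges:
  sum_{n >= 0} a * r^n = a / (1 - r).
  = 1/3 / (1 - 3/8)
  = 1/3 / (5/8)
  = 8/15.

8/15


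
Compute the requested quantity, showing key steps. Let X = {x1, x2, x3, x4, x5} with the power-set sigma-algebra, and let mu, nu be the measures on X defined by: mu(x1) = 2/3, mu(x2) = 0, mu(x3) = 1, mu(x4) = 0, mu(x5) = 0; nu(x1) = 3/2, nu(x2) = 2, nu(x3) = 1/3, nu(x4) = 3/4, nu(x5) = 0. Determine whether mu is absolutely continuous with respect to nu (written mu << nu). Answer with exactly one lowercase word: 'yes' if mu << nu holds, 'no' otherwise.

mu << nu means: every nu-null measurable set is also mu-null; equivalently, for every atom x, if nu({x}) = 0 then mu({x}) = 0.
Checking each atom:
  x1: nu = 3/2 > 0 -> no constraint.
  x2: nu = 2 > 0 -> no constraint.
  x3: nu = 1/3 > 0 -> no constraint.
  x4: nu = 3/4 > 0 -> no constraint.
  x5: nu = 0, mu = 0 -> consistent with mu << nu.
No atom violates the condition. Therefore mu << nu.

yes


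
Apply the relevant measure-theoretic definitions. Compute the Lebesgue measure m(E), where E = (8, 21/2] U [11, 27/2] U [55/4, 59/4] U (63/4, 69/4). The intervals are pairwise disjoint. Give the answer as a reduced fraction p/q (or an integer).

For pairwise disjoint intervals, m(union_i I_i) = sum_i m(I_i),
and m is invariant under swapping open/closed endpoints (single points have measure 0).
So m(E) = sum_i (b_i - a_i).
  I_1 has length 21/2 - 8 = 5/2.
  I_2 has length 27/2 - 11 = 5/2.
  I_3 has length 59/4 - 55/4 = 1.
  I_4 has length 69/4 - 63/4 = 3/2.
Summing:
  m(E) = 5/2 + 5/2 + 1 + 3/2 = 15/2.

15/2


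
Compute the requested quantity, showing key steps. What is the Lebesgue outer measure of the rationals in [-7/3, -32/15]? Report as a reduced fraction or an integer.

Q cap [-7/3, -32/15] is countable; list its elements as q_1, q_2, ... . Fix eps > 0 and cover the k-th point by an interval of length eps * 2^(-k). The cover has total length eps * sum_{k>=1} 2^(-k) = eps, so by definition of outer measure m*(Q cap [-7/3, -32/15]) <= eps. Since eps was arbitrary and m* >= 0, the outer measure is 0.

0


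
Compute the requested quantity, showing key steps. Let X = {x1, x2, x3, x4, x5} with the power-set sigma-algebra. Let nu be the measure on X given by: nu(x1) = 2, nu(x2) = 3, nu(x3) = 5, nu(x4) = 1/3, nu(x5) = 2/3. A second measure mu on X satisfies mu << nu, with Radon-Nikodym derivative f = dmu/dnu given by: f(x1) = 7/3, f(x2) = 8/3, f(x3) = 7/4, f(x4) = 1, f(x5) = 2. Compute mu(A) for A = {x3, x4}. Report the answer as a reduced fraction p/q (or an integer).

By the defining property of the Radon-Nikodym derivative, for every measurable set A,
  mu(A) = integral_A f dnu.
Since nu is a discrete measure concentrated on the atoms of X, the integral over A reduces to the sum
  mu(A) = sum_{x in A} f(x) * nu({x}).
Computing each term:
  x3: f(x3) * nu(x3) = 7/4 * 5 = 35/4.
  x4: f(x4) * nu(x4) = 1 * 1/3 = 1/3.
Summing: mu(A) = 35/4 + 1/3 = 109/12.

109/12


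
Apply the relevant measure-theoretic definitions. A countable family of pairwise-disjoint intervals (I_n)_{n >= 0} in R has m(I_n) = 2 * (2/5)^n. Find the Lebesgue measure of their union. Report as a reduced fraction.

By countable additivity of the Lebesgue measure on pairwise disjoint measurable sets,
  m(union_{n >= 0} I_n) = sum_{n >= 0} m(I_n) = sum_{n >= 0} a * r^n,
  with a = 2 and r = 2/5.
Since 0 < r = 2/5 < 1, the geometric series converges:
  sum_{n >= 0} a * r^n = a / (1 - r).
  = 2 / (1 - 2/5)
  = 2 / (3/5)
  = 10/3.

10/3


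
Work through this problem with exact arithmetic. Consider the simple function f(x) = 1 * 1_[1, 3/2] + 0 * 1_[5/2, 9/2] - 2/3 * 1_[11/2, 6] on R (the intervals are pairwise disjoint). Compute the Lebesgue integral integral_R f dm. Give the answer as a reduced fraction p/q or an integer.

For a simple function f = sum_i c_i * 1_{A_i} with disjoint A_i,
  integral f dm = sum_i c_i * m(A_i).
Lengths of the A_i:
  m(A_1) = 3/2 - 1 = 1/2.
  m(A_2) = 9/2 - 5/2 = 2.
  m(A_3) = 6 - 11/2 = 1/2.
Contributions c_i * m(A_i):
  (1) * (1/2) = 1/2.
  (0) * (2) = 0.
  (-2/3) * (1/2) = -1/3.
Total: 1/2 + 0 - 1/3 = 1/6.

1/6


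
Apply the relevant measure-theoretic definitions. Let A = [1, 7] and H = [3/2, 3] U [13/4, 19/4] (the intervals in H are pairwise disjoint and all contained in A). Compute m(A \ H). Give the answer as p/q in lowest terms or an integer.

The ambient interval has length m(A) = 7 - 1 = 6.
Since the holes are disjoint and sit inside A, by finite additivity
  m(H) = sum_i (b_i - a_i), and m(A \ H) = m(A) - m(H).
Computing the hole measures:
  m(H_1) = 3 - 3/2 = 3/2.
  m(H_2) = 19/4 - 13/4 = 3/2.
Summed: m(H) = 3/2 + 3/2 = 3.
So m(A \ H) = 6 - 3 = 3.

3


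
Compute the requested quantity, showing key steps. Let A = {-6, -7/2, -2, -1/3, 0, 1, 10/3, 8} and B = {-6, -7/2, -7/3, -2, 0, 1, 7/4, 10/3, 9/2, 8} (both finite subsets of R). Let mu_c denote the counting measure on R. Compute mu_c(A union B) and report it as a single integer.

Counting measure on a finite set equals cardinality. By inclusion-exclusion, |A union B| = |A| + |B| - |A cap B|.
|A| = 8, |B| = 10, |A cap B| = 7.
So mu_c(A union B) = 8 + 10 - 7 = 11.

11


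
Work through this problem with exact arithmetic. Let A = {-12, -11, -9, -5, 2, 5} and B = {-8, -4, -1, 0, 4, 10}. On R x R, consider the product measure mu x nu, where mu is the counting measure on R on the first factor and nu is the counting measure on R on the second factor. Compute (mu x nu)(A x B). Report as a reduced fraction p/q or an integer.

For a measurable rectangle A x B, the product measure satisfies
  (mu x nu)(A x B) = mu(A) * nu(B).
  mu(A) = 6.
  nu(B) = 6.
  (mu x nu)(A x B) = 6 * 6 = 36.

36


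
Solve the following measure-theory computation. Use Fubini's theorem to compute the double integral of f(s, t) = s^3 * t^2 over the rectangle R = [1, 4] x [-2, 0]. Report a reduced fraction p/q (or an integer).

f(s, t) is a tensor product of a function of s and a function of t, and both factors are bounded continuous (hence Lebesgue integrable) on the rectangle, so Fubini's theorem applies:
  integral_R f d(m x m) = (integral_a1^b1 s^3 ds) * (integral_a2^b2 t^2 dt).
Inner integral in s: integral_{1}^{4} s^3 ds = (4^4 - 1^4)/4
  = 255/4.
Inner integral in t: integral_{-2}^{0} t^2 dt = (0^3 - (-2)^3)/3
  = 8/3.
Product: (255/4) * (8/3) = 170.

170


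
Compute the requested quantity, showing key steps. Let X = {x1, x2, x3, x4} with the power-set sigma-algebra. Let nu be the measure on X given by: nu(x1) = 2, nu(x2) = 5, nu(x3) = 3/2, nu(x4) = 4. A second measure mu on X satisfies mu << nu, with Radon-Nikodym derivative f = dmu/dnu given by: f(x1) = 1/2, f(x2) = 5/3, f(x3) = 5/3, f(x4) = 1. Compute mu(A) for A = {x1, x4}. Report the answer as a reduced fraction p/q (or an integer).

By the defining property of the Radon-Nikodym derivative, for every measurable set A,
  mu(A) = integral_A f dnu.
Since nu is a discrete measure concentrated on the atoms of X, the integral over A reduces to the sum
  mu(A) = sum_{x in A} f(x) * nu({x}).
Computing each term:
  x1: f(x1) * nu(x1) = 1/2 * 2 = 1.
  x4: f(x4) * nu(x4) = 1 * 4 = 4.
Summing: mu(A) = 1 + 4 = 5.

5


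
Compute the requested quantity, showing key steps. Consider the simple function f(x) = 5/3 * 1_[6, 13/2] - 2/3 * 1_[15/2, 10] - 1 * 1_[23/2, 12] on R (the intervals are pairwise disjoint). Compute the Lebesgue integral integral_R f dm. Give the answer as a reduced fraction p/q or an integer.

For a simple function f = sum_i c_i * 1_{A_i} with disjoint A_i,
  integral f dm = sum_i c_i * m(A_i).
Lengths of the A_i:
  m(A_1) = 13/2 - 6 = 1/2.
  m(A_2) = 10 - 15/2 = 5/2.
  m(A_3) = 12 - 23/2 = 1/2.
Contributions c_i * m(A_i):
  (5/3) * (1/2) = 5/6.
  (-2/3) * (5/2) = -5/3.
  (-1) * (1/2) = -1/2.
Total: 5/6 - 5/3 - 1/2 = -4/3.

-4/3


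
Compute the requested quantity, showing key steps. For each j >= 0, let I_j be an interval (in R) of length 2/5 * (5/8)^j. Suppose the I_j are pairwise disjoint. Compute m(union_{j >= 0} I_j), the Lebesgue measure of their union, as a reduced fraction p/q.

By countable additivity of the Lebesgue measure on pairwise disjoint measurable sets,
  m(union_{j >= 0} I_j) = sum_{j >= 0} m(I_j) = sum_{j >= 0} a * r^j,
  with a = 2/5 and r = 5/8.
Since 0 < r = 5/8 < 1, the geometric series converges:
  sum_{j >= 0} a * r^j = a / (1 - r).
  = 2/5 / (1 - 5/8)
  = 2/5 / (3/8)
  = 16/15.

16/15


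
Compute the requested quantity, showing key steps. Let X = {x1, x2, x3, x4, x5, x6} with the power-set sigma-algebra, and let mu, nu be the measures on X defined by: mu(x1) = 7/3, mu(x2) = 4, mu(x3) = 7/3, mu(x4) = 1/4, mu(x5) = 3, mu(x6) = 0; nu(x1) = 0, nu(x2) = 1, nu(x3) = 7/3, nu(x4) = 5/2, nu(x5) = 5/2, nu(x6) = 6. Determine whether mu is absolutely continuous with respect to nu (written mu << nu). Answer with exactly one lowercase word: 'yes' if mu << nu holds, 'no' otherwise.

mu << nu means: every nu-null measurable set is also mu-null; equivalently, for every atom x, if nu({x}) = 0 then mu({x}) = 0.
Checking each atom:
  x1: nu = 0, mu = 7/3 > 0 -> violates mu << nu.
  x2: nu = 1 > 0 -> no constraint.
  x3: nu = 7/3 > 0 -> no constraint.
  x4: nu = 5/2 > 0 -> no constraint.
  x5: nu = 5/2 > 0 -> no constraint.
  x6: nu = 6 > 0 -> no constraint.
The atom(s) x1 violate the condition (nu = 0 but mu > 0). Therefore mu is NOT absolutely continuous w.r.t. nu.

no


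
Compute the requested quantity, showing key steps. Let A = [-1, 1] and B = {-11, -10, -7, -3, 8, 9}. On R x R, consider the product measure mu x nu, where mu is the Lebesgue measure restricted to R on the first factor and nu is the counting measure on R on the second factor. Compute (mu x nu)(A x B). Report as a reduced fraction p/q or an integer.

For a measurable rectangle A x B, the product measure satisfies
  (mu x nu)(A x B) = mu(A) * nu(B).
  mu(A) = 2.
  nu(B) = 6.
  (mu x nu)(A x B) = 2 * 6 = 12.

12


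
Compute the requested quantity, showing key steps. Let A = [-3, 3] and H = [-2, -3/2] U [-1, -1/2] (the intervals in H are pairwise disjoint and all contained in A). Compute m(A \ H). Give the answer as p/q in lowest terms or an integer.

The ambient interval has length m(A) = 3 - (-3) = 6.
Since the holes are disjoint and sit inside A, by finite additivity
  m(H) = sum_i (b_i - a_i), and m(A \ H) = m(A) - m(H).
Computing the hole measures:
  m(H_1) = -3/2 - (-2) = 1/2.
  m(H_2) = -1/2 - (-1) = 1/2.
Summed: m(H) = 1/2 + 1/2 = 1.
So m(A \ H) = 6 - 1 = 5.

5


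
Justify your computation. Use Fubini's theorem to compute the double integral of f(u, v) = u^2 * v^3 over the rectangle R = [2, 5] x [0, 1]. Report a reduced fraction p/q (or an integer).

f(u, v) is a tensor product of a function of u and a function of v, and both factors are bounded continuous (hence Lebesgue integrable) on the rectangle, so Fubini's theorem applies:
  integral_R f d(m x m) = (integral_a1^b1 u^2 du) * (integral_a2^b2 v^3 dv).
Inner integral in u: integral_{2}^{5} u^2 du = (5^3 - 2^3)/3
  = 39.
Inner integral in v: integral_{0}^{1} v^3 dv = (1^4 - 0^4)/4
  = 1/4.
Product: (39) * (1/4) = 39/4.

39/4


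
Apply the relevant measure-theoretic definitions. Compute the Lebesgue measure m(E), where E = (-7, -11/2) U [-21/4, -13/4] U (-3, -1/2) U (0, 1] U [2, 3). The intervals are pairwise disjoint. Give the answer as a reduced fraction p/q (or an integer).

For pairwise disjoint intervals, m(union_i I_i) = sum_i m(I_i),
and m is invariant under swapping open/closed endpoints (single points have measure 0).
So m(E) = sum_i (b_i - a_i).
  I_1 has length -11/2 - (-7) = 3/2.
  I_2 has length -13/4 - (-21/4) = 2.
  I_3 has length -1/2 - (-3) = 5/2.
  I_4 has length 1 - 0 = 1.
  I_5 has length 3 - 2 = 1.
Summing:
  m(E) = 3/2 + 2 + 5/2 + 1 + 1 = 8.

8


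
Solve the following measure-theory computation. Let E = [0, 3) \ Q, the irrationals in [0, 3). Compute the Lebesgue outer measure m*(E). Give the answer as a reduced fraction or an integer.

The interval I = [0, 3) has m(I) = 3 - 0 = 3 (endpoints are measure-zero, so open/closed/half-open agree). Write I = (I cap Q) u (I \ Q). The rationals in I are countable, so m*(I cap Q) = 0 (cover each rational by intervals whose total length is arbitrarily small). By countable subadditivity m*(I) <= m*(I cap Q) + m*(I \ Q), hence m*(I \ Q) >= m(I) = 3. The reverse inequality m*(I \ Q) <= m*(I) = 3 is trivial since (I \ Q) is a subset of I. Therefore m*(I \ Q) = 3.

3


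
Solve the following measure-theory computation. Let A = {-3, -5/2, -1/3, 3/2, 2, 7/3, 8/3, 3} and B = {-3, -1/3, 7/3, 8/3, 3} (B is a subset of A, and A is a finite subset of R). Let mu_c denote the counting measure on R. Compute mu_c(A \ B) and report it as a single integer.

Counting measure assigns mu_c(E) = |E| (number of elements) when E is finite. For B subset A, A \ B is the set of elements of A not in B, so |A \ B| = |A| - |B|.
|A| = 8, |B| = 5, so mu_c(A \ B) = 8 - 5 = 3.

3


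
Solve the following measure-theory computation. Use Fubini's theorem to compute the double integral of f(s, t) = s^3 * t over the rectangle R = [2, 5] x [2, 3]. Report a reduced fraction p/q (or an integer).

f(s, t) is a tensor product of a function of s and a function of t, and both factors are bounded continuous (hence Lebesgue integrable) on the rectangle, so Fubini's theorem applies:
  integral_R f d(m x m) = (integral_a1^b1 s^3 ds) * (integral_a2^b2 t dt).
Inner integral in s: integral_{2}^{5} s^3 ds = (5^4 - 2^4)/4
  = 609/4.
Inner integral in t: integral_{2}^{3} t dt = (3^2 - 2^2)/2
  = 5/2.
Product: (609/4) * (5/2) = 3045/8.

3045/8


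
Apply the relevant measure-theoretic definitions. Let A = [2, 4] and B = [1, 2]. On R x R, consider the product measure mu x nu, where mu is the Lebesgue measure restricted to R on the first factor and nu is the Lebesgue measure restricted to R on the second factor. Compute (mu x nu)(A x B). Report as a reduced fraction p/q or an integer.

For a measurable rectangle A x B, the product measure satisfies
  (mu x nu)(A x B) = mu(A) * nu(B).
  mu(A) = 2.
  nu(B) = 1.
  (mu x nu)(A x B) = 2 * 1 = 2.

2


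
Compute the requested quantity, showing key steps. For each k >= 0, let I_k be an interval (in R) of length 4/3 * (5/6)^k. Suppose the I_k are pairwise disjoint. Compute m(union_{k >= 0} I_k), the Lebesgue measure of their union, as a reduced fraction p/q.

By countable additivity of the Lebesgue measure on pairwise disjoint measurable sets,
  m(union_{k >= 0} I_k) = sum_{k >= 0} m(I_k) = sum_{k >= 0} a * r^k,
  with a = 4/3 and r = 5/6.
Since 0 < r = 5/6 < 1, the geometric series converges:
  sum_{k >= 0} a * r^k = a / (1 - r).
  = 4/3 / (1 - 5/6)
  = 4/3 / (1/6)
  = 8.

8


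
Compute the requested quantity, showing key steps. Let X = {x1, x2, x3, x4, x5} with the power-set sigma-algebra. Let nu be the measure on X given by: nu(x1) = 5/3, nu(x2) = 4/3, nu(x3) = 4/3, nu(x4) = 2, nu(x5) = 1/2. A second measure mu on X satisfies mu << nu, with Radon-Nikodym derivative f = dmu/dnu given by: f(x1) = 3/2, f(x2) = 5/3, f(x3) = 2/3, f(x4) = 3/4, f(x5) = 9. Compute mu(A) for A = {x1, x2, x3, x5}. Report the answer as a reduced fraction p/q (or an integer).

By the defining property of the Radon-Nikodym derivative, for every measurable set A,
  mu(A) = integral_A f dnu.
Since nu is a discrete measure concentrated on the atoms of X, the integral over A reduces to the sum
  mu(A) = sum_{x in A} f(x) * nu({x}).
Computing each term:
  x1: f(x1) * nu(x1) = 3/2 * 5/3 = 5/2.
  x2: f(x2) * nu(x2) = 5/3 * 4/3 = 20/9.
  x3: f(x3) * nu(x3) = 2/3 * 4/3 = 8/9.
  x5: f(x5) * nu(x5) = 9 * 1/2 = 9/2.
Summing: mu(A) = 5/2 + 20/9 + 8/9 + 9/2 = 91/9.

91/9


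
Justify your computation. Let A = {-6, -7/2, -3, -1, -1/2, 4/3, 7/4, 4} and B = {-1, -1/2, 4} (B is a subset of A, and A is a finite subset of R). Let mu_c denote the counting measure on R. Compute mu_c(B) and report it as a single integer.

Counting measure assigns mu_c(E) = |E| (number of elements) when E is finite.
B has 3 element(s), so mu_c(B) = 3.

3


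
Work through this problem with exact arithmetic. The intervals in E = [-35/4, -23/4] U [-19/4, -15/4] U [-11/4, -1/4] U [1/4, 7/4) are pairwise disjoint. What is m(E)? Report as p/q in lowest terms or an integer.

For pairwise disjoint intervals, m(union_i I_i) = sum_i m(I_i),
and m is invariant under swapping open/closed endpoints (single points have measure 0).
So m(E) = sum_i (b_i - a_i).
  I_1 has length -23/4 - (-35/4) = 3.
  I_2 has length -15/4 - (-19/4) = 1.
  I_3 has length -1/4 - (-11/4) = 5/2.
  I_4 has length 7/4 - 1/4 = 3/2.
Summing:
  m(E) = 3 + 1 + 5/2 + 3/2 = 8.

8


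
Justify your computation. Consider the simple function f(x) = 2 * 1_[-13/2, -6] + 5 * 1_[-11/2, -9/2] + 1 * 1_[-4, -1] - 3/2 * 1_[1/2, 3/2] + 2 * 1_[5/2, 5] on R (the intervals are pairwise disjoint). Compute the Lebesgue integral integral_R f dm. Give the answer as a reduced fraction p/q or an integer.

For a simple function f = sum_i c_i * 1_{A_i} with disjoint A_i,
  integral f dm = sum_i c_i * m(A_i).
Lengths of the A_i:
  m(A_1) = -6 - (-13/2) = 1/2.
  m(A_2) = -9/2 - (-11/2) = 1.
  m(A_3) = -1 - (-4) = 3.
  m(A_4) = 3/2 - 1/2 = 1.
  m(A_5) = 5 - 5/2 = 5/2.
Contributions c_i * m(A_i):
  (2) * (1/2) = 1.
  (5) * (1) = 5.
  (1) * (3) = 3.
  (-3/2) * (1) = -3/2.
  (2) * (5/2) = 5.
Total: 1 + 5 + 3 - 3/2 + 5 = 25/2.

25/2


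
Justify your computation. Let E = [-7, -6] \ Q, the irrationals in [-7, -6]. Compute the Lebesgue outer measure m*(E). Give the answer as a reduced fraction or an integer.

The interval I = [-7, -6] has m(I) = -6 - (-7) = 1 (endpoints are measure-zero, so open/closed/half-open agree). Write I = (I cap Q) u (I \ Q). The rationals in I are countable, so m*(I cap Q) = 0 (cover each rational by intervals whose total length is arbitrarily small). By countable subadditivity m*(I) <= m*(I cap Q) + m*(I \ Q), hence m*(I \ Q) >= m(I) = 1. The reverse inequality m*(I \ Q) <= m*(I) = 1 is trivial since (I \ Q) is a subset of I. Therefore m*(I \ Q) = 1.

1


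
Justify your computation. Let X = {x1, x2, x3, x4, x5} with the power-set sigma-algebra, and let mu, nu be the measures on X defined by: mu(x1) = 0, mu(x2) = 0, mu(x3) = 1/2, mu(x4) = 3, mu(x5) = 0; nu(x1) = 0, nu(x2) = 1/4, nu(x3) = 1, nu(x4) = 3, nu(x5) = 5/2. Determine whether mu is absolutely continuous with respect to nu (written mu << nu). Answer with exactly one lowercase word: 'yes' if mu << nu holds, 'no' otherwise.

mu << nu means: every nu-null measurable set is also mu-null; equivalently, for every atom x, if nu({x}) = 0 then mu({x}) = 0.
Checking each atom:
  x1: nu = 0, mu = 0 -> consistent with mu << nu.
  x2: nu = 1/4 > 0 -> no constraint.
  x3: nu = 1 > 0 -> no constraint.
  x4: nu = 3 > 0 -> no constraint.
  x5: nu = 5/2 > 0 -> no constraint.
No atom violates the condition. Therefore mu << nu.

yes


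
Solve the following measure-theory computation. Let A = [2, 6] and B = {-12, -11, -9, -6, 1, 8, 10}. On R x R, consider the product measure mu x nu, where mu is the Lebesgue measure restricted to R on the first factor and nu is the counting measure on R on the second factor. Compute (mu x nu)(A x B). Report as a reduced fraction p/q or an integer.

For a measurable rectangle A x B, the product measure satisfies
  (mu x nu)(A x B) = mu(A) * nu(B).
  mu(A) = 4.
  nu(B) = 7.
  (mu x nu)(A x B) = 4 * 7 = 28.

28


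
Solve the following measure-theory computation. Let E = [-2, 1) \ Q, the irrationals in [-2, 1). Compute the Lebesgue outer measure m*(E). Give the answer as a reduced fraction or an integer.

The interval I = [-2, 1) has m(I) = 1 - (-2) = 3 (endpoints are measure-zero, so open/closed/half-open agree). Write I = (I cap Q) u (I \ Q). The rationals in I are countable, so m*(I cap Q) = 0 (cover each rational by intervals whose total length is arbitrarily small). By countable subadditivity m*(I) <= m*(I cap Q) + m*(I \ Q), hence m*(I \ Q) >= m(I) = 3. The reverse inequality m*(I \ Q) <= m*(I) = 3 is trivial since (I \ Q) is a subset of I. Therefore m*(I \ Q) = 3.

3


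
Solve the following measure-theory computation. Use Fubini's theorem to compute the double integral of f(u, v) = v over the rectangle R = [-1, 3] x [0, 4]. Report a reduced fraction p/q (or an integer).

f(u, v) is a tensor product of a function of u and a function of v, and both factors are bounded continuous (hence Lebesgue integrable) on the rectangle, so Fubini's theorem applies:
  integral_R f d(m x m) = (integral_a1^b1 1 du) * (integral_a2^b2 v dv).
Inner integral in u: integral_{-1}^{3} 1 du = (3^1 - (-1)^1)/1
  = 4.
Inner integral in v: integral_{0}^{4} v dv = (4^2 - 0^2)/2
  = 8.
Product: (4) * (8) = 32.

32


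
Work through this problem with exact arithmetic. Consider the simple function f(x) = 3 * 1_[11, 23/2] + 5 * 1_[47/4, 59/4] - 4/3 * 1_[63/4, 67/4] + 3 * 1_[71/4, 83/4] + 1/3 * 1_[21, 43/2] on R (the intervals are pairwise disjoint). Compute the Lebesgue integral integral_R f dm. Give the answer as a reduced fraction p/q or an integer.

For a simple function f = sum_i c_i * 1_{A_i} with disjoint A_i,
  integral f dm = sum_i c_i * m(A_i).
Lengths of the A_i:
  m(A_1) = 23/2 - 11 = 1/2.
  m(A_2) = 59/4 - 47/4 = 3.
  m(A_3) = 67/4 - 63/4 = 1.
  m(A_4) = 83/4 - 71/4 = 3.
  m(A_5) = 43/2 - 21 = 1/2.
Contributions c_i * m(A_i):
  (3) * (1/2) = 3/2.
  (5) * (3) = 15.
  (-4/3) * (1) = -4/3.
  (3) * (3) = 9.
  (1/3) * (1/2) = 1/6.
Total: 3/2 + 15 - 4/3 + 9 + 1/6 = 73/3.

73/3


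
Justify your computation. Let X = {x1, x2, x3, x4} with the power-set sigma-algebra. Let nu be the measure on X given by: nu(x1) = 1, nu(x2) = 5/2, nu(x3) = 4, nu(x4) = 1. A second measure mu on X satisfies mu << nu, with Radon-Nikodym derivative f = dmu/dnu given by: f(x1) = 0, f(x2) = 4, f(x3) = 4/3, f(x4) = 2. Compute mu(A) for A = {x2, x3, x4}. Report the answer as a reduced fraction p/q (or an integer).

By the defining property of the Radon-Nikodym derivative, for every measurable set A,
  mu(A) = integral_A f dnu.
Since nu is a discrete measure concentrated on the atoms of X, the integral over A reduces to the sum
  mu(A) = sum_{x in A} f(x) * nu({x}).
Computing each term:
  x2: f(x2) * nu(x2) = 4 * 5/2 = 10.
  x3: f(x3) * nu(x3) = 4/3 * 4 = 16/3.
  x4: f(x4) * nu(x4) = 2 * 1 = 2.
Summing: mu(A) = 10 + 16/3 + 2 = 52/3.

52/3


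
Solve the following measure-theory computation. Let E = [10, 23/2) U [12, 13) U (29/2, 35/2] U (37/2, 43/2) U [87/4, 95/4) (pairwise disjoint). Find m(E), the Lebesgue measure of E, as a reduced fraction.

For pairwise disjoint intervals, m(union_i I_i) = sum_i m(I_i),
and m is invariant under swapping open/closed endpoints (single points have measure 0).
So m(E) = sum_i (b_i - a_i).
  I_1 has length 23/2 - 10 = 3/2.
  I_2 has length 13 - 12 = 1.
  I_3 has length 35/2 - 29/2 = 3.
  I_4 has length 43/2 - 37/2 = 3.
  I_5 has length 95/4 - 87/4 = 2.
Summing:
  m(E) = 3/2 + 1 + 3 + 3 + 2 = 21/2.

21/2


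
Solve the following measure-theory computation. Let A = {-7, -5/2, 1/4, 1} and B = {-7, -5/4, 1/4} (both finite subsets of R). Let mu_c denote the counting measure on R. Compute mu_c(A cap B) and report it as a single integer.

Counting measure on a finite set equals cardinality. mu_c(A cap B) = |A cap B| (elements appearing in both).
Enumerating the elements of A that also lie in B gives 2 element(s).
So mu_c(A cap B) = 2.

2


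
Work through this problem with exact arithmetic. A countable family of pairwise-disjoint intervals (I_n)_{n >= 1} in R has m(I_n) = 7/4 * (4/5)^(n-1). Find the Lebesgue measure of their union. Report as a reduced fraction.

By countable additivity of the Lebesgue measure on pairwise disjoint measurable sets,
  m(union_{n >= 1} I_n) = sum_{n >= 1} m(I_n) = sum_{n >= 1} a * r^(n-1),
  with a = 7/4 and r = 4/5.
Since 0 < r = 4/5 < 1, the geometric series converges:
  sum_{n >= 1} a * r^(n-1) = a / (1 - r).
  = 7/4 / (1 - 4/5)
  = 7/4 / (1/5)
  = 35/4.

35/4


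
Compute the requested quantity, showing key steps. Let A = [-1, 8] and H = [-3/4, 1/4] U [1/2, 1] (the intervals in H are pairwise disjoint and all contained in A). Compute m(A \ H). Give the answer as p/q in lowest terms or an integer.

The ambient interval has length m(A) = 8 - (-1) = 9.
Since the holes are disjoint and sit inside A, by finite additivity
  m(H) = sum_i (b_i - a_i), and m(A \ H) = m(A) - m(H).
Computing the hole measures:
  m(H_1) = 1/4 - (-3/4) = 1.
  m(H_2) = 1 - 1/2 = 1/2.
Summed: m(H) = 1 + 1/2 = 3/2.
So m(A \ H) = 9 - 3/2 = 15/2.

15/2


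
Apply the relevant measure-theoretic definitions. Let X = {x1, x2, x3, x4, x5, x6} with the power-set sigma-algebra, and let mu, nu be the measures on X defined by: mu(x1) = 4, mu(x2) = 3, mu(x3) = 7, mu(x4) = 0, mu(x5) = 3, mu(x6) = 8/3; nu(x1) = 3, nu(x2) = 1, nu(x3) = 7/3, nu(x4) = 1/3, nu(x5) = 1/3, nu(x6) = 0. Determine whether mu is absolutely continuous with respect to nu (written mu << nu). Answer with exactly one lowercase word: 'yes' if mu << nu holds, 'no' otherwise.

mu << nu means: every nu-null measurable set is also mu-null; equivalently, for every atom x, if nu({x}) = 0 then mu({x}) = 0.
Checking each atom:
  x1: nu = 3 > 0 -> no constraint.
  x2: nu = 1 > 0 -> no constraint.
  x3: nu = 7/3 > 0 -> no constraint.
  x4: nu = 1/3 > 0 -> no constraint.
  x5: nu = 1/3 > 0 -> no constraint.
  x6: nu = 0, mu = 8/3 > 0 -> violates mu << nu.
The atom(s) x6 violate the condition (nu = 0 but mu > 0). Therefore mu is NOT absolutely continuous w.r.t. nu.

no


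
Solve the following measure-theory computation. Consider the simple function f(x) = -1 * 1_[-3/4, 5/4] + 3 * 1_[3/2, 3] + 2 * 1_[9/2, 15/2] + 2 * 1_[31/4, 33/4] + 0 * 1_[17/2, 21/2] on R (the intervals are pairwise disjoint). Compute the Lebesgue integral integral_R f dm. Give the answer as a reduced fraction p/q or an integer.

For a simple function f = sum_i c_i * 1_{A_i} with disjoint A_i,
  integral f dm = sum_i c_i * m(A_i).
Lengths of the A_i:
  m(A_1) = 5/4 - (-3/4) = 2.
  m(A_2) = 3 - 3/2 = 3/2.
  m(A_3) = 15/2 - 9/2 = 3.
  m(A_4) = 33/4 - 31/4 = 1/2.
  m(A_5) = 21/2 - 17/2 = 2.
Contributions c_i * m(A_i):
  (-1) * (2) = -2.
  (3) * (3/2) = 9/2.
  (2) * (3) = 6.
  (2) * (1/2) = 1.
  (0) * (2) = 0.
Total: -2 + 9/2 + 6 + 1 + 0 = 19/2.

19/2


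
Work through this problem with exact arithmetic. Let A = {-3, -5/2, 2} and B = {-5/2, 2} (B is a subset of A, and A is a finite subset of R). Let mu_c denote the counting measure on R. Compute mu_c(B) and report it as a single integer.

Counting measure assigns mu_c(E) = |E| (number of elements) when E is finite.
B has 2 element(s), so mu_c(B) = 2.

2


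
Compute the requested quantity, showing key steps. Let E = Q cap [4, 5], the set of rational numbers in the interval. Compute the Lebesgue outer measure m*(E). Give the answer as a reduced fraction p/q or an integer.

The set Q cap [4, 5] is countable (a subset of the countable set Q). Lebesgue outer measure of any countable set is 0: each singleton {q} has m*({q}) = 0, and by countable subadditivity m*(union_k {q_k}) <= sum_k m*({q_k}) = sum_k 0 = 0. The reverse inequality m*(E) >= 0 is automatic. So m*(Q cap [4, 5]) = 0.

0


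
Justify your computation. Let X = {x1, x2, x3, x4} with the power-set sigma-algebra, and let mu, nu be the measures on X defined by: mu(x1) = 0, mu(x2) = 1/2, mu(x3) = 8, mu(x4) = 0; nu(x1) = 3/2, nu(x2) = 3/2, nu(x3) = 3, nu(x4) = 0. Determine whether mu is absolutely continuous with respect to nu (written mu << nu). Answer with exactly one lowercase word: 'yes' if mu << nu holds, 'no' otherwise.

mu << nu means: every nu-null measurable set is also mu-null; equivalently, for every atom x, if nu({x}) = 0 then mu({x}) = 0.
Checking each atom:
  x1: nu = 3/2 > 0 -> no constraint.
  x2: nu = 3/2 > 0 -> no constraint.
  x3: nu = 3 > 0 -> no constraint.
  x4: nu = 0, mu = 0 -> consistent with mu << nu.
No atom violates the condition. Therefore mu << nu.

yes


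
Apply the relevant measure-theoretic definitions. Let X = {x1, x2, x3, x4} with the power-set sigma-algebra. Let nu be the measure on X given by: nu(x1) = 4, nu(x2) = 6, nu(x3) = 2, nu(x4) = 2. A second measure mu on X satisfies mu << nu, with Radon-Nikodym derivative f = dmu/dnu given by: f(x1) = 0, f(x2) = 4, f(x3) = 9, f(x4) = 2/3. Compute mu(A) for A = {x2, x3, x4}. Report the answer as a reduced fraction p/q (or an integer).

By the defining property of the Radon-Nikodym derivative, for every measurable set A,
  mu(A) = integral_A f dnu.
Since nu is a discrete measure concentrated on the atoms of X, the integral over A reduces to the sum
  mu(A) = sum_{x in A} f(x) * nu({x}).
Computing each term:
  x2: f(x2) * nu(x2) = 4 * 6 = 24.
  x3: f(x3) * nu(x3) = 9 * 2 = 18.
  x4: f(x4) * nu(x4) = 2/3 * 2 = 4/3.
Summing: mu(A) = 24 + 18 + 4/3 = 130/3.

130/3


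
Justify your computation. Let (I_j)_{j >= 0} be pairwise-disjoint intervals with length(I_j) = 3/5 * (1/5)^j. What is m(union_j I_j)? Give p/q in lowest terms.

By countable additivity of the Lebesgue measure on pairwise disjoint measurable sets,
  m(union_{j >= 0} I_j) = sum_{j >= 0} m(I_j) = sum_{j >= 0} a * r^j,
  with a = 3/5 and r = 1/5.
Since 0 < r = 1/5 < 1, the geometric series converges:
  sum_{j >= 0} a * r^j = a / (1 - r).
  = 3/5 / (1 - 1/5)
  = 3/5 / (4/5)
  = 3/4.

3/4


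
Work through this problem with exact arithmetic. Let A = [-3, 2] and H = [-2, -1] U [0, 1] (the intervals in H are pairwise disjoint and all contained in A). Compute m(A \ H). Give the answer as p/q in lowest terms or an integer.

The ambient interval has length m(A) = 2 - (-3) = 5.
Since the holes are disjoint and sit inside A, by finite additivity
  m(H) = sum_i (b_i - a_i), and m(A \ H) = m(A) - m(H).
Computing the hole measures:
  m(H_1) = -1 - (-2) = 1.
  m(H_2) = 1 - 0 = 1.
Summed: m(H) = 1 + 1 = 2.
So m(A \ H) = 5 - 2 = 3.

3


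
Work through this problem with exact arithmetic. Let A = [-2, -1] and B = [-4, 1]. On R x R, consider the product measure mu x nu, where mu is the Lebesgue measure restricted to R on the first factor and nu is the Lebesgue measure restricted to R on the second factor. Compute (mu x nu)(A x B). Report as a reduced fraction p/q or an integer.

For a measurable rectangle A x B, the product measure satisfies
  (mu x nu)(A x B) = mu(A) * nu(B).
  mu(A) = 1.
  nu(B) = 5.
  (mu x nu)(A x B) = 1 * 5 = 5.

5


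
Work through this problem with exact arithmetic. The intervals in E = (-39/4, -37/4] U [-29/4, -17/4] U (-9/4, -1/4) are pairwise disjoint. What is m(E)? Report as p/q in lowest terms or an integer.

For pairwise disjoint intervals, m(union_i I_i) = sum_i m(I_i),
and m is invariant under swapping open/closed endpoints (single points have measure 0).
So m(E) = sum_i (b_i - a_i).
  I_1 has length -37/4 - (-39/4) = 1/2.
  I_2 has length -17/4 - (-29/4) = 3.
  I_3 has length -1/4 - (-9/4) = 2.
Summing:
  m(E) = 1/2 + 3 + 2 = 11/2.

11/2


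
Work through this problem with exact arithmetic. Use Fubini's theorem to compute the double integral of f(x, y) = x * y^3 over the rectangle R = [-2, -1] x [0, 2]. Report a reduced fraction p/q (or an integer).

f(x, y) is a tensor product of a function of x and a function of y, and both factors are bounded continuous (hence Lebesgue integrable) on the rectangle, so Fubini's theorem applies:
  integral_R f d(m x m) = (integral_a1^b1 x dx) * (integral_a2^b2 y^3 dy).
Inner integral in x: integral_{-2}^{-1} x dx = ((-1)^2 - (-2)^2)/2
  = -3/2.
Inner integral in y: integral_{0}^{2} y^3 dy = (2^4 - 0^4)/4
  = 4.
Product: (-3/2) * (4) = -6.

-6


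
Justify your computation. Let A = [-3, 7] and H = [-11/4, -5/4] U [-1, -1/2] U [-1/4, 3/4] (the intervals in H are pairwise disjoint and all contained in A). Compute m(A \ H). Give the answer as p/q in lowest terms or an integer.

The ambient interval has length m(A) = 7 - (-3) = 10.
Since the holes are disjoint and sit inside A, by finite additivity
  m(H) = sum_i (b_i - a_i), and m(A \ H) = m(A) - m(H).
Computing the hole measures:
  m(H_1) = -5/4 - (-11/4) = 3/2.
  m(H_2) = -1/2 - (-1) = 1/2.
  m(H_3) = 3/4 - (-1/4) = 1.
Summed: m(H) = 3/2 + 1/2 + 1 = 3.
So m(A \ H) = 10 - 3 = 7.

7


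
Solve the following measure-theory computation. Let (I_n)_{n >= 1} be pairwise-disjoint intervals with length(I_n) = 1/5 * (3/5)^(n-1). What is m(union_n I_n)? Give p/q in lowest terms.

By countable additivity of the Lebesgue measure on pairwise disjoint measurable sets,
  m(union_{n >= 1} I_n) = sum_{n >= 1} m(I_n) = sum_{n >= 1} a * r^(n-1),
  with a = 1/5 and r = 3/5.
Since 0 < r = 3/5 < 1, the geometric series converges:
  sum_{n >= 1} a * r^(n-1) = a / (1 - r).
  = 1/5 / (1 - 3/5)
  = 1/5 / (2/5)
  = 1/2.

1/2


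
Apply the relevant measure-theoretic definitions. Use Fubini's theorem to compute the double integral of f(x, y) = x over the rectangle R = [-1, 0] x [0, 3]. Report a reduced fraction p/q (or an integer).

f(x, y) is a tensor product of a function of x and a function of y, and both factors are bounded continuous (hence Lebesgue integrable) on the rectangle, so Fubini's theorem applies:
  integral_R f d(m x m) = (integral_a1^b1 x dx) * (integral_a2^b2 1 dy).
Inner integral in x: integral_{-1}^{0} x dx = (0^2 - (-1)^2)/2
  = -1/2.
Inner integral in y: integral_{0}^{3} 1 dy = (3^1 - 0^1)/1
  = 3.
Product: (-1/2) * (3) = -3/2.

-3/2


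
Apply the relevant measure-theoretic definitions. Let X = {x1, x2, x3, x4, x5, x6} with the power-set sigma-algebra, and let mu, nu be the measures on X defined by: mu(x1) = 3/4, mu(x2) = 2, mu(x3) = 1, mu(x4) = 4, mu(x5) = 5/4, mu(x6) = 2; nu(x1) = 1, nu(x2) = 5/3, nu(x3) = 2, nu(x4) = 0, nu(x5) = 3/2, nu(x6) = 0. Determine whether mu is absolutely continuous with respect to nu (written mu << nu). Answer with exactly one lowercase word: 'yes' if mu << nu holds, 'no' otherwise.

mu << nu means: every nu-null measurable set is also mu-null; equivalently, for every atom x, if nu({x}) = 0 then mu({x}) = 0.
Checking each atom:
  x1: nu = 1 > 0 -> no constraint.
  x2: nu = 5/3 > 0 -> no constraint.
  x3: nu = 2 > 0 -> no constraint.
  x4: nu = 0, mu = 4 > 0 -> violates mu << nu.
  x5: nu = 3/2 > 0 -> no constraint.
  x6: nu = 0, mu = 2 > 0 -> violates mu << nu.
The atom(s) x4, x6 violate the condition (nu = 0 but mu > 0). Therefore mu is NOT absolutely continuous w.r.t. nu.

no


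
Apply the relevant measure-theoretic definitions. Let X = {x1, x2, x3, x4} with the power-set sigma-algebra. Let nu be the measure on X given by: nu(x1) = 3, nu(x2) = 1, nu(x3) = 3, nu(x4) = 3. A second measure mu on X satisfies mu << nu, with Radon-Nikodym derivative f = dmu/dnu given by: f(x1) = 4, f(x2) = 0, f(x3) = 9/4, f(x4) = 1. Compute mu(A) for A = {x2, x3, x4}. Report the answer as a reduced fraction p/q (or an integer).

By the defining property of the Radon-Nikodym derivative, for every measurable set A,
  mu(A) = integral_A f dnu.
Since nu is a discrete measure concentrated on the atoms of X, the integral over A reduces to the sum
  mu(A) = sum_{x in A} f(x) * nu({x}).
Computing each term:
  x2: f(x2) * nu(x2) = 0 * 1 = 0.
  x3: f(x3) * nu(x3) = 9/4 * 3 = 27/4.
  x4: f(x4) * nu(x4) = 1 * 3 = 3.
Summing: mu(A) = 0 + 27/4 + 3 = 39/4.

39/4


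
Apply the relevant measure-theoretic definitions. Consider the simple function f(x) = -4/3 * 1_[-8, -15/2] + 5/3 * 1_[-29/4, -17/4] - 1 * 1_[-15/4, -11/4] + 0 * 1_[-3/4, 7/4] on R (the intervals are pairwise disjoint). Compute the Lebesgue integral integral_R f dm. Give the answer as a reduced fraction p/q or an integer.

For a simple function f = sum_i c_i * 1_{A_i} with disjoint A_i,
  integral f dm = sum_i c_i * m(A_i).
Lengths of the A_i:
  m(A_1) = -15/2 - (-8) = 1/2.
  m(A_2) = -17/4 - (-29/4) = 3.
  m(A_3) = -11/4 - (-15/4) = 1.
  m(A_4) = 7/4 - (-3/4) = 5/2.
Contributions c_i * m(A_i):
  (-4/3) * (1/2) = -2/3.
  (5/3) * (3) = 5.
  (-1) * (1) = -1.
  (0) * (5/2) = 0.
Total: -2/3 + 5 - 1 + 0 = 10/3.

10/3


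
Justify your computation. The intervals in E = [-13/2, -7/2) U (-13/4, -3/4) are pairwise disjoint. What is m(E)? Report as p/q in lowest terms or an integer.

For pairwise disjoint intervals, m(union_i I_i) = sum_i m(I_i),
and m is invariant under swapping open/closed endpoints (single points have measure 0).
So m(E) = sum_i (b_i - a_i).
  I_1 has length -7/2 - (-13/2) = 3.
  I_2 has length -3/4 - (-13/4) = 5/2.
Summing:
  m(E) = 3 + 5/2 = 11/2.

11/2


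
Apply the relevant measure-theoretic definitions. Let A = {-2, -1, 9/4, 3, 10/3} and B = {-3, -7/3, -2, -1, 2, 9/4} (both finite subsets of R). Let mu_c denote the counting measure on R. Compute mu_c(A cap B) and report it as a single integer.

Counting measure on a finite set equals cardinality. mu_c(A cap B) = |A cap B| (elements appearing in both).
Enumerating the elements of A that also lie in B gives 3 element(s).
So mu_c(A cap B) = 3.

3


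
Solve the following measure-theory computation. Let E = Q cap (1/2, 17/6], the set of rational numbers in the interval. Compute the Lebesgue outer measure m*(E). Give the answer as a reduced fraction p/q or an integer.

E = Q cap (1/2, 17/6] is a subset of Q, which is countable. Enumerate Q = {q_1, q_2, ...}; for any eps > 0, cover q_k by the open interval (q_k - eps/2^(k+1), q_k + eps/2^(k+1)), of length eps/2^k. The total cover length is sum_{k>=1} eps/2^k = eps. Hence m*(E) <= m*(Q) <= eps for every eps > 0, and since outer measure is non-negative, m*(E) = 0.

0


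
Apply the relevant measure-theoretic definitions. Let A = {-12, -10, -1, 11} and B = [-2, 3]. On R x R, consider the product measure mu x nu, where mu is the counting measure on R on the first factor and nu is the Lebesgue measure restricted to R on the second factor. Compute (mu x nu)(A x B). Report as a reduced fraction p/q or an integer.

For a measurable rectangle A x B, the product measure satisfies
  (mu x nu)(A x B) = mu(A) * nu(B).
  mu(A) = 4.
  nu(B) = 5.
  (mu x nu)(A x B) = 4 * 5 = 20.

20


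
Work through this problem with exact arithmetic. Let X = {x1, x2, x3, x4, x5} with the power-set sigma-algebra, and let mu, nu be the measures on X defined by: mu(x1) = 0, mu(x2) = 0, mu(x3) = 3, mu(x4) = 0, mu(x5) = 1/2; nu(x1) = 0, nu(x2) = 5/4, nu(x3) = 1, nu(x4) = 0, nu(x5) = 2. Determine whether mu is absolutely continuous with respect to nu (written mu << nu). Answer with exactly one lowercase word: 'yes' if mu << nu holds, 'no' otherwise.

mu << nu means: every nu-null measurable set is also mu-null; equivalently, for every atom x, if nu({x}) = 0 then mu({x}) = 0.
Checking each atom:
  x1: nu = 0, mu = 0 -> consistent with mu << nu.
  x2: nu = 5/4 > 0 -> no constraint.
  x3: nu = 1 > 0 -> no constraint.
  x4: nu = 0, mu = 0 -> consistent with mu << nu.
  x5: nu = 2 > 0 -> no constraint.
No atom violates the condition. Therefore mu << nu.

yes
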